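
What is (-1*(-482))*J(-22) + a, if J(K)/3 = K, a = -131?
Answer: -31943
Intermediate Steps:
J(K) = 3*K
(-1*(-482))*J(-22) + a = (-1*(-482))*(3*(-22)) - 131 = 482*(-66) - 131 = -31812 - 131 = -31943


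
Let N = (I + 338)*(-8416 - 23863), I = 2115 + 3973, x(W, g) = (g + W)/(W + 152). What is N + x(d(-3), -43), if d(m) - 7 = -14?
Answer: -6015320776/29 ≈ -2.0742e+8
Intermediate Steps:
d(m) = -7 (d(m) = 7 - 14 = -7)
x(W, g) = (W + g)/(152 + W)
I = 6088
N = -207424854 (N = (6088 + 338)*(-8416 - 23863) = 6426*(-32279) = -207424854)
N + x(d(-3), -43) = -207424854 + (-7 - 43)/(152 - 7) = -207424854 - 50/145 = -207424854 + (1/145)*(-50) = -207424854 - 10/29 = -6015320776/29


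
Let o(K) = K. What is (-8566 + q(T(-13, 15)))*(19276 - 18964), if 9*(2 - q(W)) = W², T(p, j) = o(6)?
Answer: -2673216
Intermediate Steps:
T(p, j) = 6
q(W) = 2 - W²/9
(-8566 + q(T(-13, 15)))*(19276 - 18964) = (-8566 + (2 - ⅑*6²))*(19276 - 18964) = (-8566 + (2 - ⅑*36))*312 = (-8566 + (2 - 4))*312 = (-8566 - 2)*312 = -8568*312 = -2673216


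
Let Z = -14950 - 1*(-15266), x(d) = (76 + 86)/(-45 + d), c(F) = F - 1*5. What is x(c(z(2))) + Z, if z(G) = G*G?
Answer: 7187/23 ≈ 312.48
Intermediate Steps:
z(G) = G**2
c(F) = -5 + F (c(F) = F - 5 = -5 + F)
x(d) = 162/(-45 + d)
Z = 316 (Z = -14950 + 15266 = 316)
x(c(z(2))) + Z = 162/(-45 + (-5 + 2**2)) + 316 = 162/(-45 + (-5 + 4)) + 316 = 162/(-45 - 1) + 316 = 162/(-46) + 316 = 162*(-1/46) + 316 = -81/23 + 316 = 7187/23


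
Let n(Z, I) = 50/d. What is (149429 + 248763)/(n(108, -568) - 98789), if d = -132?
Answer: -26280672/6520099 ≈ -4.0307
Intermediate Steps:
n(Z, I) = -25/66 (n(Z, I) = 50/(-132) = 50*(-1/132) = -25/66)
(149429 + 248763)/(n(108, -568) - 98789) = (149429 + 248763)/(-25/66 - 98789) = 398192/(-6520099/66) = 398192*(-66/6520099) = -26280672/6520099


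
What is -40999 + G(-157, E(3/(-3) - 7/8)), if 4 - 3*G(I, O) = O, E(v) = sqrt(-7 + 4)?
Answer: -122993/3 - I*sqrt(3)/3 ≈ -40998.0 - 0.57735*I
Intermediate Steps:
E(v) = I*sqrt(3) (E(v) = sqrt(-3) = I*sqrt(3))
G(I, O) = 4/3 - O/3
-40999 + G(-157, E(3/(-3) - 7/8)) = -40999 + (4/3 - I*sqrt(3)/3) = -122993/3 - I*sqrt(3)/3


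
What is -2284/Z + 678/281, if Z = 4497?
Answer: 2407162/1263657 ≈ 1.9049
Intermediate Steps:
-2284/Z + 678/281 = -2284/4497 + 678/281 = 2407162/1263657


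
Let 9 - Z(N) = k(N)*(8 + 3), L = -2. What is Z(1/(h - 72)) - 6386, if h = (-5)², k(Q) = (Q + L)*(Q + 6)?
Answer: -13793148/2209 ≈ -6244.1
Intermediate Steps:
k(Q) = (-2 + Q)*(6 + Q) (k(Q) = (Q - 2)*(Q + 6) = (-2 + Q)*(6 + Q))
h = 25
Z(N) = 141 - 44*N - 11*N² (Z(N) = 9 - (-12 + N² + 4*N)*(8 + 3) = 9 - (-12 + N² + 4*N)*11 = 9 - (-132 + 11*N² + 44*N) = 9 + (132 - 44*N - 11*N²) = 141 - 44*N - 11*N²)
Z(1/(h - 72)) - 6386 = (141 - 44/(25 - 72) - 11/(25 - 72)²) - 6386 = (141 - 44/(-47) - 11*(1/(-47))²) - 6386 = (141 - 44*(-1/47) - 11*(-1/47)²) - 6386 = (141 + 44/47 - 11*1/2209) - 6386 = (141 + 44/47 - 11/2209) - 6386 = 313526/2209 - 6386 = -13793148/2209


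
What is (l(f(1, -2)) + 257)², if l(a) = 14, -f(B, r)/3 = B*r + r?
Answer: 73441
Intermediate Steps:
f(B, r) = -3*r - 3*B*r (f(B, r) = -3*(B*r + r) = -3*(r + B*r) = -3*r - 3*B*r)
(l(f(1, -2)) + 257)² = (14 + 257)² = 271² = 73441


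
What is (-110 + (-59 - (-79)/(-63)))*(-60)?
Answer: 214520/21 ≈ 10215.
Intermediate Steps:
(-110 + (-59 - (-79)/(-63)))*(-60) = (-110 + (-59 - (-79)*(-1)/63))*(-60) = (-110 + (-59 - 1*79/63))*(-60) = (-110 + (-59 - 79/63))*(-60) = (-110 - 3796/63)*(-60) = -10726/63*(-60) = 214520/21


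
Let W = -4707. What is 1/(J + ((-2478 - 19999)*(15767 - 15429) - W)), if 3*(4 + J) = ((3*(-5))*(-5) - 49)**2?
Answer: -3/22776893 ≈ -1.3171e-7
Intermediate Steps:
J = 664/3 (J = -4 + ((3*(-5))*(-5) - 49)**2/3 = -4 + (-15*(-5) - 49)**2/3 = -4 + (75 - 49)**2/3 = -4 + (1/3)*26**2 = -4 + (1/3)*676 = -4 + 676/3 = 664/3 ≈ 221.33)
1/(J + ((-2478 - 19999)*(15767 - 15429) - W)) = 1/(664/3 + ((-2478 - 19999)*(15767 - 15429) - 1*(-4707))) = 1/(664/3 + (-22477*338 + 4707)) = 1/(664/3 + (-7597226 + 4707)) = 1/(664/3 - 7592519) = 1/(-22776893/3) = -3/22776893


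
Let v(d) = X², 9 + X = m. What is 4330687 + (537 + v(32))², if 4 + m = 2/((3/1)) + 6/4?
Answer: 6167502601/1296 ≈ 4.7589e+6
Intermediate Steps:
m = -11/6 (m = -4 + (2/((3/1)) + 6/4) = -4 + (2/((3*1)) + 6*(¼)) = -4 + (2/3 + 3/2) = -4 + (2*(⅓) + 3/2) = -4 + (⅔ + 3/2) = -4 + 13/6 = -11/6 ≈ -1.8333)
X = -65/6 (X = -9 - 11/6 = -65/6 ≈ -10.833)
v(d) = 4225/36 (v(d) = (-65/6)² = 4225/36)
4330687 + (537 + v(32))² = 4330687 + (537 + 4225/36)² = 4330687 + (23557/36)² = 4330687 + 554932249/1296 = 6167502601/1296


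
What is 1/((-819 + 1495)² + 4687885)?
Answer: 1/5144861 ≈ 1.9437e-7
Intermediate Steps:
1/((-819 + 1495)² + 4687885) = 1/(676² + 4687885) = 1/(456976 + 4687885) = 1/5144861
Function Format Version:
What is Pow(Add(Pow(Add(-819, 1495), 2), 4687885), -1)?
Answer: Rational(1, 5144861) ≈ 1.9437e-7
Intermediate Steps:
Pow(Add(Pow(Add(-819, 1495), 2), 4687885), -1) = Pow(Add(Pow(676, 2), 4687885), -1) = Pow(Add(456976, 4687885), -1) = Pow(5144861, -1) = Rational(1, 5144861)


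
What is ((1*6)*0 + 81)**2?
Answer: 6561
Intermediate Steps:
((1*6)*0 + 81)**2 = (6*0 + 81)**2 = (0 + 81)**2 = 81**2 = 6561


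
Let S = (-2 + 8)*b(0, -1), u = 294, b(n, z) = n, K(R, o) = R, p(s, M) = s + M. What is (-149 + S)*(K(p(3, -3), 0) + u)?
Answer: -43806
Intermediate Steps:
p(s, M) = M + s
S = 0 (S = (-2 + 8)*0 = 6*0 = 0)
(-149 + S)*(K(p(3, -3), 0) + u) = (-149 + 0)*((-3 + 3) + 294) = -149*(0 + 294) = -149*294 = -43806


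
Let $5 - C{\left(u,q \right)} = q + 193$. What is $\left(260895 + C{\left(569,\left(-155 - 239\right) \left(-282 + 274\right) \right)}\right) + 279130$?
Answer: $536685$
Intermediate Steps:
$C{\left(u,q \right)} = -188 - q$ ($C{\left(u,q \right)} = 5 - \left(q + 193\right) = 5 - \left(193 + q\right) = -188 - q$)
$\left(260895 + C{\left(569,\left(-155 - 239\right) \left(-282 + 274\right) \right)}\right) + 279130 = \left(260895 - \left(188 + \left(-155 - 239\right) \left(-282 + 274\right)\right)\right) + 279130 = \left(260895 - \left(188 - -3152\right)\right) + 279130 = \left(260895 - 3340\right) + 279130 = 257555 + 279130 = 536685$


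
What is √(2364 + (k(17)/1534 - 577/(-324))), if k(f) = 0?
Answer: √766513/18 ≈ 48.639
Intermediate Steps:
√(2364 + (k(17)/1534 - 577/(-324))) = √(2364 + (0/1534 - 577/(-324))) = √(2364 + (0*(1/1534) - 577*(-1/324))) = √(2364 + (0 + 577/324)) = √(2364 + 577/324) = √(766513/324) = √766513/18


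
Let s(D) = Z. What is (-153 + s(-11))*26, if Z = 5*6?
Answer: -3198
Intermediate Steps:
Z = 30
s(D) = 30
(-153 + s(-11))*26 = (-153 + 30)*26 = -123*26 = -3198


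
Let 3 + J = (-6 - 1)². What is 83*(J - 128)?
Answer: -6806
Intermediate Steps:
J = 46 (J = -3 + (-6 - 1)² = -3 + (-7)² = -3 + 49 = 46)
83*(J - 128) = 83*(46 - 128) = 83*(-82) = -6806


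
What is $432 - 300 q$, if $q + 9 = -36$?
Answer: $13932$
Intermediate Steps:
$q = -45$ ($q = -9 - 36 = -45$)
$432 - 300 q = 432 - -13500 = 432 + 13500 = 13932$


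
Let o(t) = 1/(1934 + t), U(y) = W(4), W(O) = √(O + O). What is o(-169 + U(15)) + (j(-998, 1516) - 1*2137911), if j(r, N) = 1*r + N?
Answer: -6658443007516/3115217 - 2*√2/3115217 ≈ -2.1374e+6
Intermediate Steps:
j(r, N) = N + r (j(r, N) = r + N = N + r)
W(O) = √2*√O (W(O) = √(2*O) = √2*√O)
U(y) = 2*√2 (U(y) = √2*√4 = √2*2 = 2*√2)
o(-169 + U(15)) + (j(-998, 1516) - 1*2137911) = 1/(1934 + (-169 + 2*√2)) + ((1516 - 998) - 1*2137911) = 1/(1765 + 2*√2) + (518 - 2137911) = 1/(1765 + 2*√2) - 2137393 = -2137393 + 1/(1765 + 2*√2)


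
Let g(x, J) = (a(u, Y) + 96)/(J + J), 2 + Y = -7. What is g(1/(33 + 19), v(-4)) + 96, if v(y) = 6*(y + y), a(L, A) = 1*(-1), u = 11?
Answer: 9121/96 ≈ 95.010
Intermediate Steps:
Y = -9 (Y = -2 - 7 = -9)
a(L, A) = -1
v(y) = 12*y (v(y) = 6*(2*y) = 12*y)
g(x, J) = 95/(2*J) (g(x, J) = (-1 + 96)/(J + J) = 95/((2*J)) = 95*(1/(2*J)) = 95/(2*J))
g(1/(33 + 19), v(-4)) + 96 = 95/(2*((12*(-4)))) + 96 = (95/2)/(-48) + 96 = (95/2)*(-1/48) + 96 = -95/96 + 96 = 9121/96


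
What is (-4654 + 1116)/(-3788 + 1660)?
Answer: 1769/1064 ≈ 1.6626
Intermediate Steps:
(-4654 + 1116)/(-3788 + 1660) = -3538/(-2128) = -3538*(-1/2128) = 1769/1064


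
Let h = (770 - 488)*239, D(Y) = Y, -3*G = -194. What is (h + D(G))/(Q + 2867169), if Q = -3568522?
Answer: -202388/2104059 ≈ -0.096189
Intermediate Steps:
G = 194/3 (G = -1/3*(-194) = 194/3 ≈ 64.667)
h = 67398 (h = 282*239 = 67398)
(h + D(G))/(Q + 2867169) = (67398 + 194/3)/(-3568522 + 2867169) = (202388/3)/(-701353) = (202388/3)*(-1/701353) = -202388/2104059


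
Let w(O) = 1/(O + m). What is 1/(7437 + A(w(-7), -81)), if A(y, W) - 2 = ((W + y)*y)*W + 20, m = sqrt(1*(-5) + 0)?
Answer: 2*(71*sqrt(5) + 119*I)/(967243*sqrt(5) + 1485991*I) ≈ 0.00015109 + 6.2325e-6*I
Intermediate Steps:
m = I*sqrt(5) (m = sqrt(-5 + 0) = sqrt(-5) = I*sqrt(5) ≈ 2.2361*I)
w(O) = 1/(O + I*sqrt(5))
A(y, W) = 22 + W*y*(W + y) (A(y, W) = 2 + (((W + y)*y)*W + 20) = 2 + ((y*(W + y))*W + 20) = 2 + (W*y*(W + y) + 20) = 2 + (20 + W*y*(W + y)) = 22 + W*y*(W + y))
1/(7437 + A(w(-7), -81)) = 1/(7437 + (22 - 81/(-7 + I*sqrt(5))**2 + (-81)**2/(-7 + I*sqrt(5)))) = 1/(7437 + (22 - 81/(-7 + I*sqrt(5))**2 + 6561/(-7 + I*sqrt(5)))) = 1/(7459 - 81/(-7 + I*sqrt(5))**2 + 6561/(-7 + I*sqrt(5)))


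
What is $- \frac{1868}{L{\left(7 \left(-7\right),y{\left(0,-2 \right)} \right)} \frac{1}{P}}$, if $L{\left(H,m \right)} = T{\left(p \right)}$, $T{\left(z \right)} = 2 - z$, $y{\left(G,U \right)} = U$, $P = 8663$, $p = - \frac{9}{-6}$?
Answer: $-32364968$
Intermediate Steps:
$p = \frac{3}{2}$ ($p = \left(-9\right) \left(- \frac{1}{6}\right) = \frac{3}{2} \approx 1.5$)
$L{\left(H,m \right)} = \frac{1}{2}$ ($L{\left(H,m \right)} = 2 - \frac{3}{2} = \frac{1}{2}$)
$- \frac{1868}{L{\left(7 \left(-7\right),y{\left(0,-2 \right)} \right)} \frac{1}{P}} = - \frac{1868}{\frac{1}{2} \cdot \frac{1}{8663}} = - 1868 \frac{1}{\frac{1}{17326}} = \left(-1868\right) 17326 = -32364968$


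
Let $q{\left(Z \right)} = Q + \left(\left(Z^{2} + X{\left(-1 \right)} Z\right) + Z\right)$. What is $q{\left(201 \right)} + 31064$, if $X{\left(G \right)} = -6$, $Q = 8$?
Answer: $70468$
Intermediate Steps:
$q{\left(Z \right)} = 8 + Z^{2} - 5 Z$ ($q{\left(Z \right)} = 8 + \left(\left(Z^{2} - 6 Z\right) + Z\right) = 8 + \left(Z^{2} - 5 Z\right) = 8 + Z^{2} - 5 Z$)
$q{\left(201 \right)} + 31064 = \left(8 + 201^{2} - 1005\right) + 31064 = \left(8 + 40401 - 1005\right) + 31064 = 39404 + 31064 = 70468$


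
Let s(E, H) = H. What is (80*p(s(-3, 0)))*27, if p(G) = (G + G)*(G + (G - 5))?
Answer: 0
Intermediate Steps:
p(G) = 2*G*(-5 + 2*G) (p(G) = (2*G)*(G + (-5 + G)) = (2*G)*(-5 + 2*G) = 2*G*(-5 + 2*G))
(80*p(s(-3, 0)))*27 = (80*(2*0*(-5 + 2*0)))*27 = (80*(2*0*(-5 + 0)))*27 = (80*(2*0*(-5)))*27 = (80*0)*27 = 0*27 = 0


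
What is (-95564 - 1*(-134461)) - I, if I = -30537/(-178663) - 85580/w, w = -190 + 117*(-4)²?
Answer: 5852110720104/150255583 ≈ 38948.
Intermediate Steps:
w = 1682 (w = -190 + 117*16 = -190 + 1872 = 1682)
I = -7619308153/150255583 (I = -30537/(-178663) - 85580/1682 = -30537*(-1/178663) - 85580*1/1682 = 30537/178663 - 42790/841 = -7619308153/150255583 ≈ -50.709)
(-95564 - 1*(-134461)) - I = (-95564 - 1*(-134461)) - 1*(-7619308153/150255583) = (-95564 + 134461) + 7619308153/150255583 = 38897 + 7619308153/150255583 = 5852110720104/150255583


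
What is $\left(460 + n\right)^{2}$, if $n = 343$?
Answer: $644809$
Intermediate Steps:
$\left(460 + n\right)^{2} = \left(460 + 343\right)^{2} = 803^{2} = 644809$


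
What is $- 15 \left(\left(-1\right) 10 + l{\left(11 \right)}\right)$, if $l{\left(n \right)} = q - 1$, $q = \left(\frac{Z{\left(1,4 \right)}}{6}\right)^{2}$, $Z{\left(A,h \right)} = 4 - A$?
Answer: $\frac{645}{4} \approx 161.25$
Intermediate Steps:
$q = \frac{1}{4}$ ($q = \left(\frac{4 - 1}{6}\right)^{2} = \left(\left(4 - 1\right) \frac{1}{6}\right)^{2} = \left(3 \cdot \frac{1}{6}\right)^{2} = \left(\frac{1}{2}\right)^{2} = \frac{1}{4} \approx 0.25$)
$l{\left(n \right)} = - \frac{3}{4}$ ($l{\left(n \right)} = \frac{1}{4} - 1 = - \frac{3}{4}$)
$- 15 \left(\left(-1\right) 10 + l{\left(11 \right)}\right) = - 15 \left(\left(-1\right) 10 - \frac{3}{4}\right) = - 15 \left(-10 - \frac{3}{4}\right) = \left(-15\right) \left(- \frac{43}{4}\right) = \frac{645}{4}$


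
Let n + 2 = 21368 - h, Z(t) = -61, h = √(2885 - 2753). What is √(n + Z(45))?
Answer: √(21305 - 2*√33) ≈ 145.92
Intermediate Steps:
h = 2*√33 (h = √132 = 2*√33 ≈ 11.489)
n = 21366 - 2*√33 (n = -2 + (21368 - 2*√33) = 21366 - 2*√33 ≈ 21355.)
√(n + Z(45)) = √((21366 - 2*√33) - 61) = √(21305 - 2*√33)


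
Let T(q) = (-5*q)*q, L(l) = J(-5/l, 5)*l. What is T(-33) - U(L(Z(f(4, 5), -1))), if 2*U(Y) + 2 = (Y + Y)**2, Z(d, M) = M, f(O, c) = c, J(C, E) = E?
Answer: -5494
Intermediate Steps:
L(l) = 5*l
U(Y) = -1 + 2*Y**2 (U(Y) = -1 + (Y + Y)**2/2 = -1 + (2*Y)**2/2 = -1 + (4*Y**2)/2 = -1 + 2*Y**2)
T(q) = -5*q**2
T(-33) - U(L(Z(f(4, 5), -1))) = -5*(-33)**2 - (-1 + 2*(5*(-1))**2) = -5*1089 - (-1 + 2*(-5)**2) = -5445 - (-1 + 2*25) = -5445 - (-1 + 50) = -5445 - 1*49 = -5445 - 49 = -5494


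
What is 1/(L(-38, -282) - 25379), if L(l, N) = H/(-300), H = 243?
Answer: -100/2537981 ≈ -3.9401e-5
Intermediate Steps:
L(l, N) = -81/100 (L(l, N) = 243/(-300) = 243*(-1/300) = -81/100)
1/(L(-38, -282) - 25379) = 1/(-81/100 - 25379) = 1/(-2537981/100) = -100/2537981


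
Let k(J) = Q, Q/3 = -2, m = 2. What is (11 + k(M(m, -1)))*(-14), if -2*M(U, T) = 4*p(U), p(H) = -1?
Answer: -70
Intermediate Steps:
Q = -6 (Q = 3*(-2) = -6)
M(U, T) = 2 (M(U, T) = -2*(-1) = -½*(-4) = 2)
k(J) = -6
(11 + k(M(m, -1)))*(-14) = (11 - 6)*(-14) = 5*(-14) = -70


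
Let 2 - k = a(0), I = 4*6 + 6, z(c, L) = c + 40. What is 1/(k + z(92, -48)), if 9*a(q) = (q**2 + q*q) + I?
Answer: 3/392 ≈ 0.0076531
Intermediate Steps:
z(c, L) = 40 + c
I = 30 (I = 24 + 6 = 30)
a(q) = 10/3 + 2*q**2/9 (a(q) = ((q**2 + q*q) + 30)/9 = ((q**2 + q**2) + 30)/9 = (2*q**2 + 30)/9 = (30 + 2*q**2)/9 = 10/3 + 2*q**2/9)
k = -4/3 (k = 2 - (10/3 + (2/9)*0**2) = 2 - (10/3 + (2/9)*0) = 2 - (10/3 + 0) = 2 - 1*10/3 = 2 - 10/3 = -4/3 ≈ -1.3333)
1/(k + z(92, -48)) = 1/(-4/3 + (40 + 92)) = 1/(-4/3 + 132) = 1/(392/3) = 3/392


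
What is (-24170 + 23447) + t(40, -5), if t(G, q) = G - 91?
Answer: -774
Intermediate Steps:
t(G, q) = -91 + G
(-24170 + 23447) + t(40, -5) = (-24170 + 23447) + (-91 + 40) = -723 - 51 = -774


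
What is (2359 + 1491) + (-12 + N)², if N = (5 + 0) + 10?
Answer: 3859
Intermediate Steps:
N = 15 (N = 5 + 10 = 15)
(2359 + 1491) + (-12 + N)² = (2359 + 1491) + (-12 + 15)² = 3850 + 3² = 3850 + 9 = 3859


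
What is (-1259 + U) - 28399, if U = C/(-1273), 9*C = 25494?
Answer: -113272400/3819 ≈ -29660.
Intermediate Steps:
C = 8498/3 (C = (1/9)*25494 = 8498/3 ≈ 2832.7)
U = -8498/3819 (U = (8498/3)/(-1273) = (8498/3)*(-1/1273) = -8498/3819 ≈ -2.2252)
(-1259 + U) - 28399 = (-1259 - 8498/3819) - 28399 = -4816619/3819 - 28399 = -113272400/3819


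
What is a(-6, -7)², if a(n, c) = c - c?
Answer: 0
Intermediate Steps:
a(n, c) = 0
a(-6, -7)² = 0² = 0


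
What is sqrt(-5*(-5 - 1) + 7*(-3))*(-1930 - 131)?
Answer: -6183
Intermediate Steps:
sqrt(-5*(-5 - 1) + 7*(-3))*(-1930 - 131) = sqrt(-5*(-6) - 21)*(-2061) = sqrt(30 - 21)*(-2061) = sqrt(9)*(-2061) = 3*(-2061) = -6183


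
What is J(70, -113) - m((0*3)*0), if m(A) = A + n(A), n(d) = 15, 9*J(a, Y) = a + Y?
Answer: -178/9 ≈ -19.778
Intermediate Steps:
J(a, Y) = Y/9 + a/9 (J(a, Y) = (a + Y)/9 = (Y + a)/9 = Y/9 + a/9)
m(A) = 15 + A (m(A) = A + 15 = 15 + A)
J(70, -113) - m((0*3)*0) = ((⅑)*(-113) + (⅑)*70) - (15 + (0*3)*0) = (-113/9 + 70/9) - (15 + 0*0) = -43/9 - (15 + 0) = -43/9 - 1*15 = -43/9 - 15 = -178/9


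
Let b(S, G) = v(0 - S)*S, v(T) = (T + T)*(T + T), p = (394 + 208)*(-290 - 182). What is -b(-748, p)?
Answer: 1674035968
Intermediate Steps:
p = -284144 (p = 602*(-472) = -284144)
v(T) = 4*T² (v(T) = (2*T)*(2*T) = 4*T²)
b(S, G) = 4*S³ (b(S, G) = (4*(0 - S)²)*S = (4*(-S)²)*S = (4*S²)*S = 4*S³)
-b(-748, p) = -4*(-748)³ = -4*(-418508992) = -1*(-1674035968) = 1674035968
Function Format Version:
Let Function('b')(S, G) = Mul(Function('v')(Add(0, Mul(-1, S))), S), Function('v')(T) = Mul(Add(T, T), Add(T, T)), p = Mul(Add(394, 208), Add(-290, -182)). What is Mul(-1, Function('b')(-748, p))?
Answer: 1674035968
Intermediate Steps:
p = -284144 (p = Mul(602, -472) = -284144)
Function('v')(T) = Mul(4, Pow(T, 2)) (Function('v')(T) = Mul(Mul(2, T), Mul(2, T)) = Mul(4, Pow(T, 2)))
Function('b')(S, G) = Mul(4, Pow(S, 3)) (Function('b')(S, G) = Mul(Mul(4, Pow(Add(0, Mul(-1, S)), 2)), S) = Mul(Mul(4, Pow(Mul(-1, S), 2)), S) = Mul(Mul(4, Pow(S, 2)), S) = Mul(4, Pow(S, 3)))
Mul(-1, Function('b')(-748, p)) = Mul(-1, Mul(4, Pow(-748, 3))) = Mul(-1, Mul(4, -418508992)) = Mul(-1, -1674035968) = 1674035968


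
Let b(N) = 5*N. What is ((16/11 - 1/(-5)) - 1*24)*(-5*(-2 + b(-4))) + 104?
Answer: -2354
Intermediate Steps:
((16/11 - 1/(-5)) - 1*24)*(-5*(-2 + b(-4))) + 104 = ((16/11 - 1/(-5)) - 1*24)*(-5*(-2 + 5*(-4))) + 104 = ((16*(1/11) - 1*(-⅕)) - 24)*(-5*(-2 - 20)) + 104 = ((16/11 + ⅕) - 24)*(-5*(-22)) + 104 = (91/55 - 24)*110 + 104 = -1229/55*110 + 104 = -2458 + 104 = -2354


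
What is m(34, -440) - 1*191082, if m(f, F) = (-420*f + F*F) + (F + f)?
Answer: -12168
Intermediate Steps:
m(f, F) = F + F² - 419*f (m(f, F) = (-420*f + F²) + (F + f) = (F² - 420*f) + (F + f) = F + F² - 419*f)
m(34, -440) - 1*191082 = (-440 + (-440)² - 419*34) - 1*191082 = (-440 + 193600 - 14246) - 191082 = 178914 - 191082 = -12168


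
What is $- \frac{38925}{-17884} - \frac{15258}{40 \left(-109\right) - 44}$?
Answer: $\frac{37024981}{6563428} \approx 5.6411$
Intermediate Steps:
$- \frac{38925}{-17884} - \frac{15258}{40 \left(-109\right) - 44} = \left(-38925\right) \left(- \frac{1}{17884}\right) - \frac{15258}{-4360 - 44} = \frac{38925}{17884} - \frac{15258}{-4404} = \frac{38925}{17884} - - \frac{2543}{734} = \frac{38925}{17884} + \frac{2543}{734} = \frac{37024981}{6563428}$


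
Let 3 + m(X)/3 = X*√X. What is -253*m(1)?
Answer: 1518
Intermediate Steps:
m(X) = -9 + 3*X^(3/2) (m(X) = -9 + 3*(X*√X) = -9 + 3*X^(3/2))
-253*m(1) = -253*(-9 + 3*1^(3/2)) = -253*(-9 + 3*1) = -253*(-9 + 3) = -253*(-6) = 1518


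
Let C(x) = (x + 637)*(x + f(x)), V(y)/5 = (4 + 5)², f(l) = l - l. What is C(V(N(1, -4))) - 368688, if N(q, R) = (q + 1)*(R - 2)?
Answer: 53322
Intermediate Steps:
N(q, R) = (1 + q)*(-2 + R)
f(l) = 0
V(y) = 405 (V(y) = 5*(4 + 5)² = 5*9² = 5*81 = 405)
C(x) = x*(637 + x) (C(x) = (x + 637)*(x + 0) = (637 + x)*x = x*(637 + x))
C(V(N(1, -4))) - 368688 = 405*(637 + 405) - 368688 = 405*1042 - 368688 = 422010 - 368688 = 53322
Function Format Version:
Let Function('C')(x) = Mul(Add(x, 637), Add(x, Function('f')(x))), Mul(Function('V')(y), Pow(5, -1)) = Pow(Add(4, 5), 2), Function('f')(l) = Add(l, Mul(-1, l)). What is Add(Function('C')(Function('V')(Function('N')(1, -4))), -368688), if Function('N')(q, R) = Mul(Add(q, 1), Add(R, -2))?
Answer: 53322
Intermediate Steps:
Function('N')(q, R) = Mul(Add(1, q), Add(-2, R))
Function('f')(l) = 0
Function('V')(y) = 405 (Function('V')(y) = Mul(5, Pow(Add(4, 5), 2)) = Mul(5, Pow(9, 2)) = Mul(5, 81) = 405)
Function('C')(x) = Mul(x, Add(637, x)) (Function('C')(x) = Mul(Add(x, 637), Add(x, 0)) = Mul(Add(637, x), x) = Mul(x, Add(637, x)))
Add(Function('C')(Function('V')(Function('N')(1, -4))), -368688) = Add(Mul(405, Add(637, 405)), -368688) = Add(Mul(405, 1042), -368688) = Add(422010, -368688) = 53322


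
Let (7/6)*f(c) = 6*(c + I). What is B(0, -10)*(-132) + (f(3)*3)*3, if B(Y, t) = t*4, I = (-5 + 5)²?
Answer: 37932/7 ≈ 5418.9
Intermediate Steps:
I = 0 (I = 0² = 0)
f(c) = 36*c/7 (f(c) = 6*(6*(c + 0))/7 = 6*(6*c)/7 = 36*c/7)
B(Y, t) = 4*t
B(0, -10)*(-132) + (f(3)*3)*3 = (4*(-10))*(-132) + (((36/7)*3)*3)*3 = -40*(-132) + ((108/7)*3)*3 = 5280 + (324/7)*3 = 5280 + 972/7 = 37932/7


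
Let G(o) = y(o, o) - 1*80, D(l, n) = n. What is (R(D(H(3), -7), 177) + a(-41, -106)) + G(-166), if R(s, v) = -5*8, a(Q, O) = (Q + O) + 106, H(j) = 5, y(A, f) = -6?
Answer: -167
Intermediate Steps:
a(Q, O) = 106 + O + Q (a(Q, O) = (O + Q) + 106 = 106 + O + Q)
G(o) = -86 (G(o) = -6 - 1*80 = -6 - 80 = -86)
R(s, v) = -40
(R(D(H(3), -7), 177) + a(-41, -106)) + G(-166) = (-40 + (106 - 106 - 41)) - 86 = (-40 - 41) - 86 = -81 - 86 = -167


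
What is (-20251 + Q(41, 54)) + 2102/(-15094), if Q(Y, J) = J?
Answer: -152427810/7547 ≈ -20197.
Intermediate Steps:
(-20251 + Q(41, 54)) + 2102/(-15094) = (-20251 + 54) + 2102/(-15094) = -20197 + 2102*(-1/15094) = -20197 - 1051/7547 = -152427810/7547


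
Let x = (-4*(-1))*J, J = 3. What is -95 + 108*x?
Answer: 1201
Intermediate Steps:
x = 12 (x = -4*(-1)*3 = 4*3 = 12)
-95 + 108*x = -95 + 108*12 = -95 + 1296 = 1201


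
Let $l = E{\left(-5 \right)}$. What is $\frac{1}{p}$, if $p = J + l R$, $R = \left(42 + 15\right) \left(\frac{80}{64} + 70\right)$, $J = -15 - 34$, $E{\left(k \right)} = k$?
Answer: $- \frac{4}{81421} \approx -4.9127 \cdot 10^{-5}$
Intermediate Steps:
$J = -49$
$l = -5$
$R = \frac{16245}{4}$ ($R = 57 \left(80 \cdot \frac{1}{64} + 70\right) = 57 \left(\frac{5}{4} + 70\right) = 57 \cdot \frac{285}{4} = \frac{16245}{4} \approx 4061.3$)
$p = - \frac{81421}{4}$ ($p = -49 - \frac{81225}{4} = - \frac{81421}{4} \approx -20355.0$)
$\frac{1}{p} = \frac{1}{- \frac{81421}{4}} = - \frac{4}{81421}$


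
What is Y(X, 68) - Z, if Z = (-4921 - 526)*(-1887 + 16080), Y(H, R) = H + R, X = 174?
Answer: 77309513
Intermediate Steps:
Z = -77309271 (Z = -5447*14193 = -77309271)
Y(X, 68) - Z = (174 + 68) - 1*(-77309271) = 242 + 77309271 = 77309513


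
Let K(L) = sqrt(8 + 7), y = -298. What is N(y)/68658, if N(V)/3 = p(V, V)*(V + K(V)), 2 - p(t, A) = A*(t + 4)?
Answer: 13053890/11443 - 43805*sqrt(15)/11443 ≈ 1125.9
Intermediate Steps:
p(t, A) = 2 - A*(4 + t) (p(t, A) = 2 - A*(t + 4) = 2 - A*(4 + t))
K(L) = sqrt(15)
N(V) = 3*(V + sqrt(15))*(2 - V**2 - 4*V) (N(V) = 3*((2 - 4*V - V*V)*(V + sqrt(15))) = 3*((2 - 4*V - V**2)*(V + sqrt(15))) = 3*((2 - V**2 - 4*V)*(V + sqrt(15))) = 3*((V + sqrt(15))*(2 - V**2 - 4*V)) = 3*(V + sqrt(15))*(2 - V**2 - 4*V))
N(y)/68658 = -3*(-298 + sqrt(15))*(-2 + (-298)**2 + 4*(-298))/68658 = -3*(-298 + sqrt(15))*(-2 + 88804 - 1192)*(1/68658) = -3*(-298 + sqrt(15))*87610*(1/68658) = (78323340 - 262830*sqrt(15))*(1/68658) = 13053890/11443 - 43805*sqrt(15)/11443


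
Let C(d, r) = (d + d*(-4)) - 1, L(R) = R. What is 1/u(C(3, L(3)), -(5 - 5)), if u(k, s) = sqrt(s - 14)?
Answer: -I*sqrt(14)/14 ≈ -0.26726*I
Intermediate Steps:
C(d, r) = -1 - 3*d (C(d, r) = (d - 4*d) - 1 = -3*d - 1 = -1 - 3*d)
u(k, s) = sqrt(-14 + s)
1/u(C(3, L(3)), -(5 - 5)) = 1/(sqrt(-14 - (5 - 5))) = 1/(sqrt(-14 - 1*0)) = 1/(sqrt(-14 + 0)) = 1/(sqrt(-14)) = 1/(I*sqrt(14)) = -I*sqrt(14)/14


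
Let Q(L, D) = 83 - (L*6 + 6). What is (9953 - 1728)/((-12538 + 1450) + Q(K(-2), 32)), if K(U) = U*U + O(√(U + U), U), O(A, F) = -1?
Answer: -8225/11029 ≈ -0.74576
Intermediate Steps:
K(U) = -1 + U² (K(U) = U*U - 1 = U² - 1 = -1 + U²)
Q(L, D) = 77 - 6*L (Q(L, D) = 83 - (6*L + 6) = 83 - (6 + 6*L) = 83 + (-6 - 6*L) = 77 - 6*L)
(9953 - 1728)/((-12538 + 1450) + Q(K(-2), 32)) = (9953 - 1728)/((-12538 + 1450) + (77 - 6*(-1 + (-2)²))) = 8225/(-11088 + (77 - 6*(-1 + 4))) = 8225/(-11088 + (77 - 6*3)) = 8225/(-11088 + (77 - 18)) = 8225/(-11088 + 59) = 8225/(-11029) = 8225*(-1/11029) = -8225/11029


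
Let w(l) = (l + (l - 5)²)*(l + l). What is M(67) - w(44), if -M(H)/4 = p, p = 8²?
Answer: -137976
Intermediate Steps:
p = 64
M(H) = -256 (M(H) = -4*64 = -256)
w(l) = 2*l*(l + (-5 + l)²) (w(l) = (l + (-5 + l)²)*(2*l) = 2*l*(l + (-5 + l)²))
M(67) - w(44) = -256 - 2*44*(44 + (-5 + 44)²) = -256 - 2*44*(44 + 39²) = -256 - 2*44*(44 + 1521) = -256 - 2*44*1565 = -256 - 1*137720 = -256 - 137720 = -137976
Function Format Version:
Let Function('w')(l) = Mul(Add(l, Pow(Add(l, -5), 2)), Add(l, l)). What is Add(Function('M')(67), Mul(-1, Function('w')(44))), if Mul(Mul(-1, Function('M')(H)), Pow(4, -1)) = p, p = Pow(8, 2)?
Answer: -137976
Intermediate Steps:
p = 64
Function('M')(H) = -256 (Function('M')(H) = Mul(-4, 64) = -256)
Function('w')(l) = Mul(2, l, Add(l, Pow(Add(-5, l), 2))) (Function('w')(l) = Mul(Add(l, Pow(Add(-5, l), 2)), Mul(2, l)) = Mul(2, l, Add(l, Pow(Add(-5, l), 2))))
Add(Function('M')(67), Mul(-1, Function('w')(44))) = Add(-256, Mul(-1, Mul(2, 44, Add(44, Pow(Add(-5, 44), 2))))) = Add(-256, Mul(-1, Mul(2, 44, Add(44, Pow(39, 2))))) = Add(-256, Mul(-1, Mul(2, 44, Add(44, 1521)))) = Add(-256, Mul(-1, Mul(2, 44, 1565))) = Add(-256, Mul(-1, 137720)) = Add(-256, -137720) = -137976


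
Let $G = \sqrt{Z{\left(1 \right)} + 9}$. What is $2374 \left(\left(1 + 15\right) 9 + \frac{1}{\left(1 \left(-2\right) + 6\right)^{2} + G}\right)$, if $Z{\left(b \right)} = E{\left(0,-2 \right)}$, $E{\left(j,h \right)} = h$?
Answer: $\frac{85160128}{249} - \frac{2374 \sqrt{7}}{249} \approx 3.4198 \cdot 10^{5}$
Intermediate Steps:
$Z{\left(b \right)} = -2$
$G = \sqrt{7}$ ($G = \sqrt{-2 + 9} = \sqrt{7} \approx 2.6458$)
$2374 \left(\left(1 + 15\right) 9 + \frac{1}{\left(1 \left(-2\right) + 6\right)^{2} + G}\right) = 2374 \left(\left(1 + 15\right) 9 + \frac{1}{\left(1 \left(-2\right) + 6\right)^{2} + \sqrt{7}}\right) = 2374 \left(16 \cdot 9 + \frac{1}{\left(-2 + 6\right)^{2} + \sqrt{7}}\right) = 2374 \left(144 + \frac{1}{4^{2} + \sqrt{7}}\right) = 2374 \left(144 + \frac{1}{16 + \sqrt{7}}\right) = 341856 + \frac{2374}{16 + \sqrt{7}}$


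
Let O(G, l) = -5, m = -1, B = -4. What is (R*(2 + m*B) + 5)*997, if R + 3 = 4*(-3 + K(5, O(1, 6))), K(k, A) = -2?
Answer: -132601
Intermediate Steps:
R = -23 (R = -3 + 4*(-3 - 2) = -3 + 4*(-5) = -3 - 20 = -23)
(R*(2 + m*B) + 5)*997 = (-23*(2 - 1*(-4)) + 5)*997 = (-23*(2 + 4) + 5)*997 = (-23*6 + 5)*997 = (-138 + 5)*997 = -133*997 = -132601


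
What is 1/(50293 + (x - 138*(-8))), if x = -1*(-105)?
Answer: 1/51502 ≈ 1.9417e-5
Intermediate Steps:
x = 105
1/(50293 + (x - 138*(-8))) = 1/(50293 + (105 - 138*(-8))) = 1/(50293 + (105 + 1104)) = 1/(50293 + 1209) = 1/51502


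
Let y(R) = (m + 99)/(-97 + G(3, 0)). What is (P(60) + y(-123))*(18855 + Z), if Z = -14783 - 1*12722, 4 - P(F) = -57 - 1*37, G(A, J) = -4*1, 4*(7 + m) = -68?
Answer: -84968950/101 ≈ -8.4128e+5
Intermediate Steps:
m = -24 (m = -7 + (1/4)*(-68) = -7 - 17 = -24)
G(A, J) = -4
y(R) = -75/101 (y(R) = (-24 + 99)/(-97 - 4) = 75/(-101) = 75*(-1/101) = -75/101)
P(F) = 98 (P(F) = 4 - (-57 - 1*37) = 4 - (-57 - 37) = 4 - 1*(-94) = 4 + 94 = 98)
Z = -27505 (Z = -14783 - 12722 = -27505)
(P(60) + y(-123))*(18855 + Z) = (98 - 75/101)*(18855 - 27505) = (9823/101)*(-8650) = -84968950/101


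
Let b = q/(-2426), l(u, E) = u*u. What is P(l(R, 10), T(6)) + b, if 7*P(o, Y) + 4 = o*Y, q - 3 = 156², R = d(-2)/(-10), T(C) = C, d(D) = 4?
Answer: -4443701/424550 ≈ -10.467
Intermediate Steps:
R = -⅖ (R = 4/(-10) = 4*(-⅒) = -⅖ ≈ -0.40000)
q = 24339 (q = 3 + 156² = 3 + 24336 = 24339)
l(u, E) = u²
P(o, Y) = -4/7 + Y*o/7 (P(o, Y) = -4/7 + (o*Y)/7 = -4/7 + (Y*o)/7 = -4/7 + Y*o/7)
b = -24339/2426 (b = 24339/(-2426) = 24339*(-1/2426) = -24339/2426 ≈ -10.033)
P(l(R, 10), T(6)) + b = (-4/7 + (⅐)*6*(-⅖)²) - 24339/2426 = (-4/7 + (⅐)*6*(4/25)) - 24339/2426 = (-4/7 + 24/175) - 24339/2426 = -76/175 - 24339/2426 = -4443701/424550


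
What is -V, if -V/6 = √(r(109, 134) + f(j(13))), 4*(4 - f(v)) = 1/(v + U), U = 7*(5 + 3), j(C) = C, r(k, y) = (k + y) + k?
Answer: √6779595/23 ≈ 113.21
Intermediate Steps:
r(k, y) = y + 2*k
U = 56 (U = 7*8 = 56)
f(v) = 4 - 1/(4*(56 + v)) (f(v) = 4 - 1/(4*(v + 56)) = 4 - 1/(4*(56 + v)))
V = -√6779595/23 (V = -6*√((134 + 2*109) + (895 + 16*13)/(4*(56 + 13))) = -6*√((134 + 218) + (¼)*(895 + 208)/69) = -6*√(352 + (¼)*(1/69)*1103) = -6*√(352 + 1103/276) = -√6779595/23 ≈ -113.21)
-V = -(-1)*√6779595/23 = √6779595/23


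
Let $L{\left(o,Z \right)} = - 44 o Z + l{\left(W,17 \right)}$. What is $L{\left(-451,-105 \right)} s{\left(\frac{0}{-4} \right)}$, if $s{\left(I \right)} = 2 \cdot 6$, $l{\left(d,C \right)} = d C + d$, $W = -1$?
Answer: $-25003656$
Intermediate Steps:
$l{\left(d,C \right)} = d + C d$ ($l{\left(d,C \right)} = C d + d = d + C d$)
$L{\left(o,Z \right)} = -18 - 44 Z o$ ($L{\left(o,Z \right)} = - 44 o Z - \left(1 + 17\right) = - 44 Z o - 18 = -18 - 44 Z o$)
$s{\left(I \right)} = 12$
$L{\left(-451,-105 \right)} s{\left(\frac{0}{-4} \right)} = \left(-18 - \left(-4620\right) \left(-451\right)\right) 12 = \left(-18 - 2083620\right) 12 = \left(-2083638\right) 12 = -25003656$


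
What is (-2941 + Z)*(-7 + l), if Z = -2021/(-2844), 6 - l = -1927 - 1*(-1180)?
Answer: -3119094259/1422 ≈ -2.1935e+6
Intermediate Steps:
l = 753 (l = 6 - (-1927 - 1*(-1180)) = 6 - (-1927 + 1180) = 6 - 1*(-747) = 6 + 747 = 753)
Z = 2021/2844 (Z = -2021*(-1/2844) = 2021/2844 ≈ 0.71062)
(-2941 + Z)*(-7 + l) = (-2941 + 2021/2844)*(-7 + 753) = -8362183/2844*746 = -3119094259/1422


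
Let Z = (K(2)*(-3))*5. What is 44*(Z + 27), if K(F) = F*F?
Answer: -1452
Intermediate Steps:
K(F) = F**2
Z = -60 (Z = (2**2*(-3))*5 = (4*(-3))*5 = -12*5 = -60)
44*(Z + 27) = 44*(-60 + 27) = 44*(-33) = -1452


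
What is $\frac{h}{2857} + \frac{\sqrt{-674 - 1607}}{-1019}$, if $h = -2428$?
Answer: $- \frac{2428}{2857} - \frac{i \sqrt{2281}}{1019} \approx -0.84984 - 0.046869 i$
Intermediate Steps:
$\frac{h}{2857} + \frac{\sqrt{-674 - 1607}}{-1019} = - \frac{2428}{2857} + \frac{\sqrt{-674 - 1607}}{-1019} = \left(-2428\right) \frac{1}{2857} + \sqrt{-2281} \left(- \frac{1}{1019}\right) = - \frac{2428}{2857} + i \sqrt{2281} \left(- \frac{1}{1019}\right) = - \frac{2428}{2857} - \frac{i \sqrt{2281}}{1019}$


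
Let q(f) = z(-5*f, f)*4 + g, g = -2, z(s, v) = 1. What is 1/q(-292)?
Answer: 1/2 ≈ 0.50000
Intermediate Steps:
q(f) = 2 (q(f) = 1*4 - 2 = 4 - 2 = 2)
1/q(-292) = 1/2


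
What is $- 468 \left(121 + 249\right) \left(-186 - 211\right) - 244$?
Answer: $68744276$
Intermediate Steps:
$- 468 \left(121 + 249\right) \left(-186 - 211\right) - 244 = - 468 \cdot 370 \left(-397\right) - 244 = \left(-468\right) \left(-146890\right) - 244 = 68744520 - 244 = 68744276$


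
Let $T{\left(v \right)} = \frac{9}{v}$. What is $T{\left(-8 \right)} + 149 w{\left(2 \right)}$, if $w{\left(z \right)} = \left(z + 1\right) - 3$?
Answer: $- \frac{9}{8} \approx -1.125$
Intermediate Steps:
$w{\left(z \right)} = -2 + z$ ($w{\left(z \right)} = \left(1 + z\right) - 3 = -2 + z$)
$T{\left(-8 \right)} + 149 w{\left(2 \right)} = \frac{9}{-8} + 149 \left(-2 + 2\right) = 9 \left(- \frac{1}{8}\right) + 149 \cdot 0 = - \frac{9}{8} + 0 = - \frac{9}{8}$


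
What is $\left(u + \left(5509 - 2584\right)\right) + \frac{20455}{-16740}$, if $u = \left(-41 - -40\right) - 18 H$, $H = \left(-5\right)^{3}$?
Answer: $\frac{17318461}{3348} \approx 5172.8$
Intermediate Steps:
$H = -125$
$u = 2249$ ($u = \left(-41 - -40\right) - -2250 = \left(-41 + 40\right) + 2250 = -1 + 2250 = 2249$)
$\left(u + \left(5509 - 2584\right)\right) + \frac{20455}{-16740} = \left(2249 + \left(5509 - 2584\right)\right) + \frac{20455}{-16740} = \left(2249 + 2925\right) + 20455 \left(- \frac{1}{16740}\right) = 5174 - \frac{4091}{3348} = \frac{17318461}{3348}$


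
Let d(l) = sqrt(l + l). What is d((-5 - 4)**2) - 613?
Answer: -613 + 9*sqrt(2) ≈ -600.27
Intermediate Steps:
d(l) = sqrt(2)*sqrt(l) (d(l) = sqrt(2*l) = sqrt(2)*sqrt(l))
d((-5 - 4)**2) - 613 = sqrt(2)*sqrt((-5 - 4)**2) - 613 = sqrt(2)*sqrt((-9)**2) - 613 = sqrt(2)*sqrt(81) - 613 = sqrt(2)*9 - 613 = 9*sqrt(2) - 613 = -613 + 9*sqrt(2)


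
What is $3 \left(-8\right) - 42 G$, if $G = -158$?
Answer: $6612$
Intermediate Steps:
$3 \left(-8\right) - 42 G = 3 \left(-8\right) - -6636 = -24 + 6636 = 6612$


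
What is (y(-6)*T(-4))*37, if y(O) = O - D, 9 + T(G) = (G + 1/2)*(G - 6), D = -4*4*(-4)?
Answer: -67340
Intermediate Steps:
D = 64 (D = -16*(-4) = 64)
T(G) = -9 + (½ + G)*(-6 + G) (T(G) = -9 + (G + 1/2)*(G - 6) = -9 + (G + ½)*(-6 + G) = -9 + (½ + G)*(-6 + G))
y(O) = -64 + O (y(O) = O - 1*64 = O - 64 = -64 + O)
(y(-6)*T(-4))*37 = ((-64 - 6)*(-12 + (-4)² - 11/2*(-4)))*37 = -70*(-12 + 16 + 22)*37 = -70*26*37 = -1820*37 = -67340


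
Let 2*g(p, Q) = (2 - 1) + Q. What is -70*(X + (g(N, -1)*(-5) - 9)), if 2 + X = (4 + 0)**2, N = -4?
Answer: -350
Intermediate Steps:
g(p, Q) = 1/2 + Q/2 (g(p, Q) = ((2 - 1) + Q)/2 = (1 + Q)/2 = 1/2 + Q/2)
X = 14 (X = -2 + (4 + 0)**2 = -2 + 4**2 = -2 + 16 = 14)
-70*(X + (g(N, -1)*(-5) - 9)) = -70*(14 + ((1/2 + (1/2)*(-1))*(-5) - 9)) = -70*(14 + ((1/2 - 1/2)*(-5) - 9)) = -70*(14 + (0*(-5) - 9)) = -70*(14 + (0 - 9)) = -70*(14 - 9) = -70*5 = -350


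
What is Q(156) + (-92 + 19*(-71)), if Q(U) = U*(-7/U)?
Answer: -1448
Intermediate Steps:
Q(U) = -7
Q(156) + (-92 + 19*(-71)) = -7 + (-92 + 19*(-71)) = -7 + (-92 - 1349) = -7 - 1441 = -1448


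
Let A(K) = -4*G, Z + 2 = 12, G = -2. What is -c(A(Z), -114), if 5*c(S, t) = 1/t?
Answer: 1/570 ≈ 0.0017544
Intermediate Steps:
Z = 10 (Z = -2 + 12 = 10)
A(K) = 8 (A(K) = -4*(-2) = 8)
c(S, t) = 1/(5*t)
-c(A(Z), -114) = -1/(5*(-114)) = -(-1)/(5*114) = -1*(-1/570) = 1/570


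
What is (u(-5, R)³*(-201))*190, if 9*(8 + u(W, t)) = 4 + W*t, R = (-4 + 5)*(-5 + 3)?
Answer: 2483775760/243 ≈ 1.0221e+7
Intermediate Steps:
R = -2 (R = 1*(-2) = -2)
u(W, t) = -68/9 + W*t/9 (u(W, t) = -8 + (4 + W*t)/9 = -8 + (4/9 + W*t/9) = -68/9 + W*t/9)
(u(-5, R)³*(-201))*190 = ((-68/9 + (⅑)*(-5)*(-2))³*(-201))*190 = ((-68/9 + 10/9)³*(-201))*190 = ((-58/9)³*(-201))*190 = -195112/729*(-201)*190 = (13072504/243)*190 = 2483775760/243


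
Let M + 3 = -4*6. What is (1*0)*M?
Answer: 0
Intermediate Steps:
M = -27 (M = -3 - 4*6 = -3 - 24 = -27)
(1*0)*M = (1*0)*(-27) = 0*(-27) = 0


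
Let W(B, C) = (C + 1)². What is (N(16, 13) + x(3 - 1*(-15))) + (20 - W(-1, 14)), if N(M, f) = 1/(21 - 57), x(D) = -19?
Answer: -8065/36 ≈ -224.03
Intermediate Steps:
W(B, C) = (1 + C)²
N(M, f) = -1/36 (N(M, f) = 1/(-36) = -1/36)
(N(16, 13) + x(3 - 1*(-15))) + (20 - W(-1, 14)) = (-1/36 - 19) + (20 - (1 + 14)²) = -685/36 + (20 - 1*15²) = -685/36 + (20 - 1*225) = -685/36 + (20 - 225) = -685/36 - 205 = -8065/36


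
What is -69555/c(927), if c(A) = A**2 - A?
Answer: -23185/286134 ≈ -0.081028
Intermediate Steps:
-69555/c(927) = -69555*1/(927*(-1 + 927)) = -69555/(927*926) = -69555/858402 = -69555*1/858402 = -23185/286134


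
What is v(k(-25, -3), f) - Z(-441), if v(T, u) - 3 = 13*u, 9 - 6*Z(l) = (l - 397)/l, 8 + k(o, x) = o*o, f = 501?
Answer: 17238205/2646 ≈ 6514.8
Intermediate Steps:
k(o, x) = -8 + o² (k(o, x) = -8 + o*o = -8 + o²)
Z(l) = 3/2 - (-397 + l)/(6*l) (Z(l) = 3/2 - (l - 397)/(6*l) = 3/2 - (-397 + l)/(6*l))
v(T, u) = 3 + 13*u
v(k(-25, -3), f) - Z(-441) = (3 + 13*501) - (397 + 8*(-441))/(6*(-441)) = (3 + 6513) - (-1)*(397 - 3528)/(6*441) = 6516 - (-1)*(-3131)/(6*441) = 6516 - 1*3131/2646 = 6516 - 3131/2646 = 17238205/2646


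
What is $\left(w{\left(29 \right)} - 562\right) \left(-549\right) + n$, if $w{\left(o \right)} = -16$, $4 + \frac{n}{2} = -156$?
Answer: $317002$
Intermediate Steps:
$n = -320$ ($n = -8 + 2 \left(-156\right) = -8 - 312 = -320$)
$\left(w{\left(29 \right)} - 562\right) \left(-549\right) + n = \left(-16 - 562\right) \left(-549\right) - 320 = \left(-578\right) \left(-549\right) - 320 = 317322 - 320 = 317002$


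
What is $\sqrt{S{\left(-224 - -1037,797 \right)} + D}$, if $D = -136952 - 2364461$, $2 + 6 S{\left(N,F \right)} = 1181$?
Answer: $\frac{i \sqrt{10004866}}{2} \approx 1581.5 i$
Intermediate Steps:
$S{\left(N,F \right)} = \frac{393}{2}$ ($S{\left(N,F \right)} = - \frac{1}{3} + \frac{1}{6} \cdot 1181 = - \frac{1}{3} + \frac{1181}{6} = \frac{393}{2}$)
$D = -2501413$
$\sqrt{S{\left(-224 - -1037,797 \right)} + D} = \sqrt{\frac{393}{2} - 2501413} = \sqrt{- \frac{5002433}{2}} = \frac{i \sqrt{10004866}}{2}$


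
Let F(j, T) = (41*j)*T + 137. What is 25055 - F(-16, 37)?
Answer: 49190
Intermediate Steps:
F(j, T) = 137 + 41*T*j (F(j, T) = 41*T*j + 137 = 137 + 41*T*j)
25055 - F(-16, 37) = 25055 - (137 + 41*37*(-16)) = 25055 - (137 - 24272) = 25055 - 1*(-24135) = 25055 + 24135 = 49190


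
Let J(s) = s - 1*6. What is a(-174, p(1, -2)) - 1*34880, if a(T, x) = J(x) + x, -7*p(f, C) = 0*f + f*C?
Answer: -244198/7 ≈ -34885.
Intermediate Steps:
p(f, C) = -C*f/7 (p(f, C) = -(0*f + f*C)/7 = -(0 + C*f)/7 = -C*f/7)
J(s) = -6 + s (J(s) = s - 6 = -6 + s)
a(T, x) = -6 + 2*x (a(T, x) = (-6 + x) + x = -6 + 2*x)
a(-174, p(1, -2)) - 1*34880 = (-6 + 2*(-⅐*(-2)*1)) - 1*34880 = (-6 + 2*(2/7)) - 34880 = (-6 + 4/7) - 34880 = -38/7 - 34880 = -244198/7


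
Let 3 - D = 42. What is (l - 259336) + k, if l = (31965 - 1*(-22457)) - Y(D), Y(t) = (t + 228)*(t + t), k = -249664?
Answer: -439836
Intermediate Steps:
D = -39 (D = 3 - 1*42 = 3 - 42 = -39)
Y(t) = 2*t*(228 + t) (Y(t) = (228 + t)*(2*t) = 2*t*(228 + t))
l = 69164 (l = (31965 - 1*(-22457)) - 2*(-39)*(228 - 39) = (31965 + 22457) - 2*(-39)*189 = 54422 - 1*(-14742) = 54422 + 14742 = 69164)
(l - 259336) + k = (69164 - 259336) - 249664 = -190172 - 249664 = -439836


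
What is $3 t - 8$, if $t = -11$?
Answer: $-41$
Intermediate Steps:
$3 t - 8 = 3 \left(-11\right) - 8 = -33 - 8 = -41$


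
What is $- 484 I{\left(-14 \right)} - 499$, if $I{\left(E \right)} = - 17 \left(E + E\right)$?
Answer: $-230883$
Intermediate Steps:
$I{\left(E \right)} = - 34 E$ ($I{\left(E \right)} = - 17 \cdot 2 E = - 34 E$)
$- 484 I{\left(-14 \right)} - 499 = - 484 \left(\left(-34\right) \left(-14\right)\right) - 499 = \left(-484\right) 476 - 499 = -230384 - 499 = -230883$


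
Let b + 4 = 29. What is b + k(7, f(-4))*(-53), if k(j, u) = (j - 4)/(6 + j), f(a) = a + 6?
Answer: 166/13 ≈ 12.769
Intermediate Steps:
f(a) = 6 + a
k(j, u) = (-4 + j)/(6 + j)
b = 25 (b = -4 + 29 = 25)
b + k(7, f(-4))*(-53) = 25 + ((-4 + 7)/(6 + 7))*(-53) = 25 + (3/13)*(-53) = 25 - 159/13 = 166/13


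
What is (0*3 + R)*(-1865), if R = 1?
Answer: -1865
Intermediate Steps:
(0*3 + R)*(-1865) = (0*3 + 1)*(-1865) = (0 + 1)*(-1865) = 1*(-1865) = -1865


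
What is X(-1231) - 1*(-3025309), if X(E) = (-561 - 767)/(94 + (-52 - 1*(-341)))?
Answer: 1158692019/383 ≈ 3.0253e+6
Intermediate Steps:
X(E) = -1328/383 (X(E) = -1328/(94 + (-52 + 341)) = -1328/(94 + 289) = -1328/383)
X(-1231) - 1*(-3025309) = -1328/383 - 1*(-3025309) = -1328/383 + 3025309 = 1158692019/383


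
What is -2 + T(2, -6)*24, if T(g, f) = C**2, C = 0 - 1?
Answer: 22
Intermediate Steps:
C = -1
T(g, f) = 1 (T(g, f) = (-1)**2 = 1)
-2 + T(2, -6)*24 = -2 + 1*24 = -2 + 24 = 22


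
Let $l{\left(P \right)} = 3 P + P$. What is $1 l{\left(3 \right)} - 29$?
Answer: $-17$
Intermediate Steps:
$l{\left(P \right)} = 4 P$
$1 l{\left(3 \right)} - 29 = 1 \cdot 4 \cdot 3 - 29 = 1 \cdot 12 - 29 = 12 - 29 = -17$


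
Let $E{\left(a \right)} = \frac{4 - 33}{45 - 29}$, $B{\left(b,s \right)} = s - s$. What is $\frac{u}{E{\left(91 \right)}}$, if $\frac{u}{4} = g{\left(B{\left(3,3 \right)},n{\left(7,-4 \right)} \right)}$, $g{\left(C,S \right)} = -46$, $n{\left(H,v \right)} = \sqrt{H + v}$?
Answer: $\frac{2944}{29} \approx 101.52$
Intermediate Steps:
$B{\left(b,s \right)} = 0$
$E{\left(a \right)} = - \frac{29}{16}$
$u = -184$ ($u = 4 \left(-46\right) = -184$)
$\frac{u}{E{\left(91 \right)}} = - \frac{184}{- \frac{29}{16}} = \left(-184\right) \left(- \frac{16}{29}\right) = \frac{2944}{29}$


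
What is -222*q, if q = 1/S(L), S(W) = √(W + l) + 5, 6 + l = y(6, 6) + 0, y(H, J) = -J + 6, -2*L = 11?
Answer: -2220/73 + 222*I*√46/73 ≈ -30.411 + 20.626*I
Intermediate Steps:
L = -11/2 (L = -½*11 = -11/2 ≈ -5.5000)
y(H, J) = 6 - J
l = -6 (l = -6 + ((6 - 1*6) + 0) = -6 + ((6 - 6) + 0) = -6 + (0 + 0) = -6 + 0 = -6)
S(W) = 5 + √(-6 + W) (S(W) = √(W - 6) + 5 = √(-6 + W) + 5 = 5 + √(-6 + W))
q = 1/(5 + I*√46/2) (q = 1/(5 + √(-6 - 11/2)) = 1/(5 + √(-23/2)) = 1/(5 + I*√46/2) ≈ 0.13699 - 0.092909*I)
-222*q = -222*(10/73 - I*√46/73) = -2220/73 + 222*I*√46/73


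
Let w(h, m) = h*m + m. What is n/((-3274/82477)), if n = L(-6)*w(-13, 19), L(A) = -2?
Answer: -18804756/1637 ≈ -11487.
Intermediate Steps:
w(h, m) = m + h*m
n = 456 (n = -38*(1 - 13) = -38*(-12) = -2*(-228) = 456)
n/((-3274/82477)) = 456/((-3274/82477)) = 456/((-3274*1/82477)) = 456/(-3274/82477) = 456*(-82477/3274) = -18804756/1637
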